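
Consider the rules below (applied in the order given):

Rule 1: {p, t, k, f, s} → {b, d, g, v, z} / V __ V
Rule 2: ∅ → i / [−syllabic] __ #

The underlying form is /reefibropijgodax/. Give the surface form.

Rule 1 (intervocalic voicing): /f/ is a voiceless obstruent between vowels /e/ and /i/, so it voices to [v]. /p/ is a voiceless obstruent between vowels /o/ and /i/, so it voices to [b]. /reefibropijgodax/ → reevibrobijgodax.
Rule 2 (final i-epenthesis): the form ends in the consonant /x/, so [i] is inserted word-finally. /reevibrobijgodax/ → reevibrobijgodaxi.

reevibrobijgodaxi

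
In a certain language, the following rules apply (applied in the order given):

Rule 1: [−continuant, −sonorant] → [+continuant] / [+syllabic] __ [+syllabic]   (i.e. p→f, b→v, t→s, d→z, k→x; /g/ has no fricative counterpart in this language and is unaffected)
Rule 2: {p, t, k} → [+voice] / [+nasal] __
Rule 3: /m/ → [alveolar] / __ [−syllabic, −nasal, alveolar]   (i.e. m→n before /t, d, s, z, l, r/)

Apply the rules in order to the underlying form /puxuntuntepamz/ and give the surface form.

Rule 1 (intervocalic spirantization): /p/ is a stop between vowels /e/ and /a/, so it spirantizes to the fricative [f]. /puxuntuntepamz/ → puxuntuntefamz.
Rule 2 (post-nasal voicing): /t/ is a voiceless stop immediately after the nasal /n/, so it voices to [d]. /t/ is a voiceless stop immediately after the nasal /n/, so it voices to [d]. /puxuntuntefamz/ → puxundundefamz.
Rule 3 (nasal place assimilation): /m/ precedes the alveolar consonant /z/, so it assimilates in place to [n]. /puxundundefamz/ → puxundundefanz.

puxundundefanz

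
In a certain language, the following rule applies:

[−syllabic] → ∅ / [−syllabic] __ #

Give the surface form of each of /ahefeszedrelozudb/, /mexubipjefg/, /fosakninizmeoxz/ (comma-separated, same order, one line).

ahefeszedrelozud, mexubipjef, fosakninizmeox

/ahefeszedrelozudb/: /b/ is the second consonant of a word-final cluster /db/, so it deletes. → [ahefeszedrelozud].
/mexubipjefg/: /g/ is the second consonant of a word-final cluster /fg/, so it deletes. → [mexubipjef].
/fosakninizmeoxz/: /z/ is the second consonant of a word-final cluster /xz/, so it deletes. → [fosakninizmeox].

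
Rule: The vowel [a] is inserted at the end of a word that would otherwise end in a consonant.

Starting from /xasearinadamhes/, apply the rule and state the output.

xasearinadamhesa

the form ends in the consonant /s/, so [a] is inserted word-finally.
Surface form: [xasearinadamhesa].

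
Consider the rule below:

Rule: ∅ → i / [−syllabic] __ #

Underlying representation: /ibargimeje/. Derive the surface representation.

No segment of /ibargimeje/ meets the structural description of the rule, so the form surfaces unchanged.

ibargimeje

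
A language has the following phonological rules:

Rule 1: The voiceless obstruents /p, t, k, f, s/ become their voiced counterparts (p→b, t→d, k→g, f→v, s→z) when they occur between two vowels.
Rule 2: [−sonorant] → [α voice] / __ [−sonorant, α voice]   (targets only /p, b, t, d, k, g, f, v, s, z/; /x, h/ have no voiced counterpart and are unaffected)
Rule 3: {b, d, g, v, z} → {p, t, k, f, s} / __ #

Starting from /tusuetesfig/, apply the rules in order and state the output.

Rule 1 (intervocalic voicing): /s/ is a voiceless obstruent between vowels /u/ and /u/, so it voices to [z]. /t/ is a voiceless obstruent between vowels /e/ and /e/, so it voices to [d]. /tusuetesfig/ → tuzuedesfig.
Rule 2 (regressive voicing assimilation): no segment meets the environment; /tuzuedesfig/ is unchanged.
Rule 3 (final devoicing): /g/ is a voiced obstruent in word-final position, so it devoices to [k]. /tuzuedesfig/ → tuzuedesfik.

tuzuedesfik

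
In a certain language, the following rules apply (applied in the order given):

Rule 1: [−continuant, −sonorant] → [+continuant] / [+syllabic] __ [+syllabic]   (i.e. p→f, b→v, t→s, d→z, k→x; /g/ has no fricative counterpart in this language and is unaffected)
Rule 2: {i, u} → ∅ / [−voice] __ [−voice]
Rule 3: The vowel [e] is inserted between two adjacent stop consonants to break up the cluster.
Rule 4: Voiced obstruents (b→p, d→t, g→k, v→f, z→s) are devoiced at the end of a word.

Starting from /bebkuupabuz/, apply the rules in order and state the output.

bebekuufavus

Rule 1 (intervocalic spirantization): /p/ is a stop between vowels /u/ and /a/, so it spirantizes to the fricative [f]. /b/ is a stop between vowels /a/ and /u/, so it spirantizes to the fricative [v]. /bebkuupabuz/ → bebkuufavuz.
Rule 2 (high vowel syncope): no segment meets the environment; /bebkuufavuz/ is unchanged.
Rule 3 (stop-cluster e-epenthesis): /b/ and /k/ form a stop–stop cluster, so [e] is inserted between them. /bebkuufavuz/ → bebekuufavuz.
Rule 4 (final devoicing): /z/ is a voiced obstruent in word-final position, so it devoices to [s]. /bebekuufavuz/ → bebekuufavus.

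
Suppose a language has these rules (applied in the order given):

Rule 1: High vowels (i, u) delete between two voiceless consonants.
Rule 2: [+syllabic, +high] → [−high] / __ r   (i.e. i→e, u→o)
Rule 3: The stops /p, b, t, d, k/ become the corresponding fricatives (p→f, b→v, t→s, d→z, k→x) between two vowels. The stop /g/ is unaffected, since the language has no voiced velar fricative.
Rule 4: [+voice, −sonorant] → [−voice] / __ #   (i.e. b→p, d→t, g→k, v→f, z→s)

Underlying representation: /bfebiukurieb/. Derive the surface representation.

bfeviuxoriep

Rule 1 (high vowel syncope): no segment meets the environment; /bfebiukurieb/ is unchanged.
Rule 2 (pre-rhotic lowering): /u/ is a high vowel immediately before /r/, so it lowers to [o]. /bfebiukurieb/ → bfebiukorieb.
Rule 3 (intervocalic spirantization): /b/ is a stop between vowels /e/ and /i/, so it spirantizes to the fricative [v]. /k/ is a stop between vowels /u/ and /o/, so it spirantizes to the fricative [x]. /bfebiukorieb/ → bfeviuxorieb.
Rule 4 (final devoicing): /b/ is a voiced obstruent in word-final position, so it devoices to [p]. /bfeviuxorieb/ → bfeviuxoriep.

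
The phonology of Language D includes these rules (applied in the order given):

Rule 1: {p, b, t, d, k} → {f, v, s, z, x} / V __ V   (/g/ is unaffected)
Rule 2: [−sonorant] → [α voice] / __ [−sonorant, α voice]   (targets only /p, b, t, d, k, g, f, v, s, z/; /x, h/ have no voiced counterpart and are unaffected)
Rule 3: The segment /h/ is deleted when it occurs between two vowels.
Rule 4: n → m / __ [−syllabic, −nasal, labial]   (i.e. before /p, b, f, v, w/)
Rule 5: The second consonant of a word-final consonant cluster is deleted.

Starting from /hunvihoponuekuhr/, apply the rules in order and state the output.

humviofonuexuh

Rule 1 (intervocalic spirantization): /p/ is a stop between vowels /o/ and /o/, so it spirantizes to the fricative [f]. /k/ is a stop between vowels /e/ and /u/, so it spirantizes to the fricative [x]. /hunvihoponuekuhr/ → hunvihofonuexuhr.
Rule 2 (regressive voicing assimilation): no segment meets the environment; /hunvihofonuexuhr/ is unchanged.
Rule 3 (intervocalic h-deletion): /h/ occurs between vowels /i/ and /o/, so it deletes. /hunvihofonuexuhr/ → hunviofonuexuhr.
Rule 4 (nasal place assimilation): /n/ precedes the labial consonant /v/, so it assimilates in place to [m]. /hunviofonuexuhr/ → humviofonuexuhr.
Rule 5 (final cluster simplification): /r/ is the second consonant of a word-final cluster /hr/, so it deletes. /humviofonuexuhr/ → humviofonuexuh.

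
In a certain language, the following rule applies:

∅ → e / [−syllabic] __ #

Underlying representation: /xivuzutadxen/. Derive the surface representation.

xivuzutadxene

the form ends in the consonant /n/, so [e] is inserted word-finally.
Surface form: [xivuzutadxene].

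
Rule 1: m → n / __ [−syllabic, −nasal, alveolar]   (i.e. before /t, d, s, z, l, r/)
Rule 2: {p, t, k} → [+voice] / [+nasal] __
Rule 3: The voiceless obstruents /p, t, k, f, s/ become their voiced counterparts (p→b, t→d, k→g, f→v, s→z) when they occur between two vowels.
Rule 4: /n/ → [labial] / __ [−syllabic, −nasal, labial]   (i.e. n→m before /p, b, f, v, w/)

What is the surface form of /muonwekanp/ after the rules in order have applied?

muomwegamb

Rule 1 (nasal place assimilation): no segment meets the environment; /muonwekanp/ is unchanged.
Rule 2 (post-nasal voicing): /p/ is a voiceless stop immediately after the nasal /n/, so it voices to [b]. /muonwekanp/ → muonwekanb.
Rule 3 (intervocalic voicing): /k/ is a voiceless obstruent between vowels /e/ and /a/, so it voices to [g]. /muonwekanb/ → muonweganb.
Rule 4 (nasal place assimilation): /n/ precedes the labial consonant /w/, so it assimilates in place to [m]. /n/ precedes the labial consonant /b/, so it assimilates in place to [m]. /muonweganb/ → muomwegamb.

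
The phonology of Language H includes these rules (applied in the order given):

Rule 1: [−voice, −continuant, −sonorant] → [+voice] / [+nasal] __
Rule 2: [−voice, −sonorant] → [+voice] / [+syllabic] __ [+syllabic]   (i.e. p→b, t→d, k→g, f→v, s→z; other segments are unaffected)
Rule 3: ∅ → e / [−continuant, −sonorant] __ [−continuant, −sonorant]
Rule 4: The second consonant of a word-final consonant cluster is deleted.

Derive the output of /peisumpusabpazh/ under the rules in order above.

peizumbuzabepaz

Rule 1 (post-nasal voicing): /p/ is a voiceless stop immediately after the nasal /m/, so it voices to [b]. /peisumpusabpazh/ → peisumbusabpazh.
Rule 2 (intervocalic voicing): /s/ is a voiceless obstruent between vowels /i/ and /u/, so it voices to [z]. /s/ is a voiceless obstruent between vowels /u/ and /a/, so it voices to [z]. /peisumbusabpazh/ → peizumbuzabpazh.
Rule 3 (stop-cluster e-epenthesis): /b/ and /p/ form a stop–stop cluster, so [e] is inserted between them. /peizumbuzabpazh/ → peizumbuzabepazh.
Rule 4 (final cluster simplification): /h/ is the second consonant of a word-final cluster /zh/, so it deletes. /peizumbuzabepazh/ → peizumbuzabepaz.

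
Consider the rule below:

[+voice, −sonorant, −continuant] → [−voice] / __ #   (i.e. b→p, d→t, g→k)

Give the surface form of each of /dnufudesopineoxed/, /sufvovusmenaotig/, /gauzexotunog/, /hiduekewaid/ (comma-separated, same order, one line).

dnufudesopineoxet, sufvovusmenaotik, gauzexotunok, hiduekewait

/dnufudesopineoxed/: /d/ is a voiced stop in word-final position, so it devoices to [t]. → [dnufudesopineoxet].
/sufvovusmenaotig/: /g/ is a voiced stop in word-final position, so it devoices to [k]. → [sufvovusmenaotik].
/gauzexotunog/: /g/ is a voiced stop in word-final position, so it devoices to [k]. → [gauzexotunok].
/hiduekewaid/: /d/ is a voiced stop in word-final position, so it devoices to [t]. → [hiduekewait].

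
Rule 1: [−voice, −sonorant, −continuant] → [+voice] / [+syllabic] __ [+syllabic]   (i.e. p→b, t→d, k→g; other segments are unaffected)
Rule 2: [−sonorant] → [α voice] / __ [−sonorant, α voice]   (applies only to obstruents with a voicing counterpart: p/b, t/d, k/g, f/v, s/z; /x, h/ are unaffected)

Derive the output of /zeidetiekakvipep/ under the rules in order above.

zeidediegagvibep

Rule 1 (intervocalic voicing): /t/ is a voiceless stop between vowels /e/ and /i/, so it voices to [d]. /k/ is a voiceless stop between vowels /e/ and /a/, so it voices to [g]. /p/ is a voiceless stop between vowels /i/ and /e/, so it voices to [b]. /zeidetiekakvipep/ → zeidediegakvibep.
Rule 2 (regressive voicing assimilation): /k/ precedes the voiced obstruent /v/, so it voices to [g] by assimilation. /zeidediegakvibep/ → zeidediegagvibep.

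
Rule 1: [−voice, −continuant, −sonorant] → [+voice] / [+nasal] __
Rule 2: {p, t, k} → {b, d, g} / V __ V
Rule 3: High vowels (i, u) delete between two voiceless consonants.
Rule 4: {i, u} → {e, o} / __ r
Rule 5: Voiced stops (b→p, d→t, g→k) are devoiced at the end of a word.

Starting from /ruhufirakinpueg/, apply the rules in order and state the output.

ruhferaginbuek

Rule 1 (post-nasal voicing): /p/ is a voiceless stop immediately after the nasal /n/, so it voices to [b]. /ruhufirakinpueg/ → ruhufirakinbueg.
Rule 2 (intervocalic voicing): /k/ is a voiceless stop between vowels /a/ and /i/, so it voices to [g]. /ruhufirakinbueg/ → ruhufiraginbueg.
Rule 3 (high vowel syncope): /u/ is a high vowel flanked by voiceless consonants /h/ and /f/, so it deletes. /ruhufiraginbueg/ → ruhfiraginbueg.
Rule 4 (pre-rhotic lowering): /i/ is a high vowel immediately before /r/, so it lowers to [e]. /ruhfiraginbueg/ → ruhferaginbueg.
Rule 5 (final devoicing): /g/ is a voiced stop in word-final position, so it devoices to [k]. /ruhferaginbueg/ → ruhferaginbuek.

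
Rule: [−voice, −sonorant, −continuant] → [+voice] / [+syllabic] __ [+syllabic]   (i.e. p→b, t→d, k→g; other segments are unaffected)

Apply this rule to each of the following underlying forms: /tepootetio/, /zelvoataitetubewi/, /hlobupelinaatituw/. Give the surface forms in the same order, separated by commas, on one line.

teboodedio, zelvoadaidedubewi, hlobubelinaadiduw

/tepootetio/: /p/ is a voiceless stop between vowels /e/ and /o/, so it voices to [b]. /t/ is a voiceless stop between vowels /o/ and /e/, so it voices to [d]. /t/ is a voiceless stop between vowels /e/ and /i/, so it voices to [d]. → [teboodedio].
/zelvoataitetubewi/: /t/ is a voiceless stop between vowels /a/ and /a/, so it voices to [d]. /t/ is a voiceless stop between vowels /i/ and /e/, so it voices to [d]. /t/ is a voiceless stop between vowels /e/ and /u/, so it voices to [d]. → [zelvoadaidedubewi].
/hlobupelinaatituw/: /p/ is a voiceless stop between vowels /u/ and /e/, so it voices to [b]. /t/ is a voiceless stop between vowels /a/ and /i/, so it voices to [d]. /t/ is a voiceless stop between vowels /i/ and /u/, so it voices to [d]. → [hlobubelinaadiduw].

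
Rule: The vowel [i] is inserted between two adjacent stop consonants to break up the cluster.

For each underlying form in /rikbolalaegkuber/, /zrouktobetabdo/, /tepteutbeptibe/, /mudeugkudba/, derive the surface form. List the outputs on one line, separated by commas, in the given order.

rikibolalaegikuber, zroukitobetabido, tepiteutibepitibe, mudeugikudiba

/rikbolalaegkuber/: /k/ and /b/ form a stop–stop cluster, so [i] is inserted between them. /g/ and /k/ form a stop–stop cluster, so [i] is inserted between them. → [rikibolalaegikuber].
/zrouktobetabdo/: /k/ and /t/ form a stop–stop cluster, so [i] is inserted between them. /b/ and /d/ form a stop–stop cluster, so [i] is inserted between them. → [zroukitobetabido].
/tepteutbeptibe/: /p/ and /t/ form a stop–stop cluster, so [i] is inserted between them. /t/ and /b/ form a stop–stop cluster, so [i] is inserted between them. /p/ and /t/ form a stop–stop cluster, so [i] is inserted between them. → [tepiteutibepitibe].
/mudeugkudba/: /g/ and /k/ form a stop–stop cluster, so [i] is inserted between them. /d/ and /b/ form a stop–stop cluster, so [i] is inserted between them. → [mudeugikudiba].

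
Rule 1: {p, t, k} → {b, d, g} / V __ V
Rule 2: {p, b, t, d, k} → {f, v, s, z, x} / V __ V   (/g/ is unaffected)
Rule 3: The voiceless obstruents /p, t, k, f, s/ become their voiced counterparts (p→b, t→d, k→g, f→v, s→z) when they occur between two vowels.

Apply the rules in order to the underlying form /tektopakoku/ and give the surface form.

tektovagogu

Rule 1 (intervocalic voicing): /p/ is a voiceless stop between vowels /o/ and /a/, so it voices to [b]. /k/ is a voiceless stop between vowels /a/ and /o/, so it voices to [g]. /k/ is a voiceless stop between vowels /o/ and /u/, so it voices to [g]. /tektopakoku/ → tektobagogu.
Rule 2 (intervocalic spirantization): /b/ is a stop between vowels /o/ and /a/, so it spirantizes to the fricative [v]. /tektobagogu/ → tektovagogu.
Rule 3 (intervocalic voicing): no segment meets the environment; /tektovagogu/ is unchanged.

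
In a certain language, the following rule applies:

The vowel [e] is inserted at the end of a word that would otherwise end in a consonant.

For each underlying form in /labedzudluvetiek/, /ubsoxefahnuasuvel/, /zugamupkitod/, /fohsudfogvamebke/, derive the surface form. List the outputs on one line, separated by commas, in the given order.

/labedzudluvetiek/: the form ends in the consonant /k/, so [e] is inserted word-finally. → [labedzudluvetieke].
/ubsoxefahnuasuvel/: the form ends in the consonant /l/, so [e] is inserted word-finally. → [ubsoxefahnuasuvele].
/zugamupkitod/: the form ends in the consonant /d/, so [e] is inserted word-finally. → [zugamupkitode].
/fohsudfogvamebke/: the rule's environment is not met; surfaces unchanged as [fohsudfogvamebke].

labedzudluvetieke, ubsoxefahnuasuvele, zugamupkitode, fohsudfogvamebke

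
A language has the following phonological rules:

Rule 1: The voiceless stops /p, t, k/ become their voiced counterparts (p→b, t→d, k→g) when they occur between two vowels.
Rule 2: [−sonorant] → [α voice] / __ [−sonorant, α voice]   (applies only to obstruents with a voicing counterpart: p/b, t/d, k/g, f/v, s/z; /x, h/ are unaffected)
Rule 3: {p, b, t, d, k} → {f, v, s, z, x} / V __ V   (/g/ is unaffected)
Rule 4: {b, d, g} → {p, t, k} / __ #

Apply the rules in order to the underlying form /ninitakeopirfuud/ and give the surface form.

Rule 1 (intervocalic voicing): /t/ is a voiceless stop between vowels /i/ and /a/, so it voices to [d]. /k/ is a voiceless stop between vowels /a/ and /e/, so it voices to [g]. /p/ is a voiceless stop between vowels /o/ and /i/, so it voices to [b]. /ninitakeopirfuud/ → ninidageobirfuud.
Rule 2 (regressive voicing assimilation): no segment meets the environment; /ninidageobirfuud/ is unchanged.
Rule 3 (intervocalic spirantization): /d/ is a stop between vowels /i/ and /a/, so it spirantizes to the fricative [z]. /b/ is a stop between vowels /o/ and /i/, so it spirantizes to the fricative [v]. /ninidageobirfuud/ → ninizageovirfuud.
Rule 4 (final devoicing): /d/ is a voiced stop in word-final position, so it devoices to [t]. /ninizageovirfuud/ → ninizageovirfuut.

ninizageovirfuut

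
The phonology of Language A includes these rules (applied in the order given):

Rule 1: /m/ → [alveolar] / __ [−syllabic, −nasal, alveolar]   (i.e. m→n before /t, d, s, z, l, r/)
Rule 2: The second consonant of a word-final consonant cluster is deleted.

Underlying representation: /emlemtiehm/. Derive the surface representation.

Rule 1 (nasal place assimilation): /m/ precedes the alveolar consonant /l/, so it assimilates in place to [n]. /m/ precedes the alveolar consonant /t/, so it assimilates in place to [n]. /emlemtiehm/ → enlentiehm.
Rule 2 (final cluster simplification): /m/ is the second consonant of a word-final cluster /hm/, so it deletes. /enlentiehm/ → enlentieh.

enlentieh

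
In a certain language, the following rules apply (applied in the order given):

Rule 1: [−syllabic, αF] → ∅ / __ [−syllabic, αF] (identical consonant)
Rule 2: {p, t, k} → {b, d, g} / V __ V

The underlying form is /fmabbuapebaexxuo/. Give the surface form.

fmabuabebaexuo

Rule 1 (degemination): /bb/ is a geminate; the first /b/ deletes. /xx/ is a geminate; the first /x/ deletes. /fmabbuapebaexxuo/ → fmabuapebaexuo.
Rule 2 (intervocalic voicing): /p/ is a voiceless stop between vowels /a/ and /e/, so it voices to [b]. /fmabuapebaexuo/ → fmabuabebaexuo.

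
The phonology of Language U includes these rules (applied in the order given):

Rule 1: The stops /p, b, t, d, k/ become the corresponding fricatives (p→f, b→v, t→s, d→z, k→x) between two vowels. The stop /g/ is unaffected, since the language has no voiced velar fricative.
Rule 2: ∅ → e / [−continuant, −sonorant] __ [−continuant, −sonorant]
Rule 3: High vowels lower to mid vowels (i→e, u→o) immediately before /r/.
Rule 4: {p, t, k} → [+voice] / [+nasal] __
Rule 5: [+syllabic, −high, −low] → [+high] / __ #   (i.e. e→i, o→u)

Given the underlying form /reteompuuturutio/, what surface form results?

reseombuusorusiu

Rule 1 (intervocalic spirantization): /t/ is a stop between vowels /e/ and /e/, so it spirantizes to the fricative [s]. /t/ is a stop between vowels /u/ and /u/, so it spirantizes to the fricative [s]. /t/ is a stop between vowels /u/ and /i/, so it spirantizes to the fricative [s]. /reteompuuturutio/ → reseompuusurusio.
Rule 2 (stop-cluster e-epenthesis): no segment meets the environment; /reseompuusurusio/ is unchanged.
Rule 3 (pre-rhotic lowering): /u/ is a high vowel immediately before /r/, so it lowers to [o]. /reseompuusurusio/ → reseompuusorusio.
Rule 4 (post-nasal voicing): /p/ is a voiceless stop immediately after the nasal /m/, so it voices to [b]. /reseompuusorusio/ → reseombuusorusio.
Rule 5 (final vowel raising): /o/ is a mid vowel in word-final position, so it raises to [u]. /reseombuusorusio/ → reseombuusorusiu.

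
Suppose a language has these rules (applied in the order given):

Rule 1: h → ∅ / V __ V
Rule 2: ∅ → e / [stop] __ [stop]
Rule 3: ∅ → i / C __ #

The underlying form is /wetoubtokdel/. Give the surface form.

wetoubetokedeli

Rule 1 (intervocalic h-deletion): no segment meets the environment; /wetoubtokdel/ is unchanged.
Rule 2 (stop-cluster e-epenthesis): /b/ and /t/ form a stop–stop cluster, so [e] is inserted between them. /k/ and /d/ form a stop–stop cluster, so [e] is inserted between them. /wetoubtokdel/ → wetoubetokedel.
Rule 3 (final i-epenthesis): the form ends in the consonant /l/, so [i] is inserted word-finally. /wetoubetokedel/ → wetoubetokedeli.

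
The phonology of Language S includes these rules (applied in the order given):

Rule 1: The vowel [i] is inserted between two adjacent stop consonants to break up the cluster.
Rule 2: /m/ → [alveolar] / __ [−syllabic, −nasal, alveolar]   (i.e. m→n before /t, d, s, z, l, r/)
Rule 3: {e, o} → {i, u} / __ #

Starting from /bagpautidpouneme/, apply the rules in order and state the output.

Rule 1 (stop-cluster i-epenthesis): /g/ and /p/ form a stop–stop cluster, so [i] is inserted between them. /d/ and /p/ form a stop–stop cluster, so [i] is inserted between them. /bagpautidpouneme/ → bagipautidipouneme.
Rule 2 (nasal place assimilation): no segment meets the environment; /bagipautidipouneme/ is unchanged.
Rule 3 (final vowel raising): /e/ is a mid vowel in word-final position, so it raises to [i]. /bagipautidipouneme/ → bagipautidipounemi.

bagipautidipounemi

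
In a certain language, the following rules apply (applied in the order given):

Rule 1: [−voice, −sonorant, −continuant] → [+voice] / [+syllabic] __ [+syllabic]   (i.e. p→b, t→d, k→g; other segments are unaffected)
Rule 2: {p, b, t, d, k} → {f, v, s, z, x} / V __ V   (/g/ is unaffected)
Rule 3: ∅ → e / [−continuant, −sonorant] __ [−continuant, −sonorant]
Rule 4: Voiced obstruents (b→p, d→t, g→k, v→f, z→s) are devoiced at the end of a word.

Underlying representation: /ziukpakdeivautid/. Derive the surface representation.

Rule 1 (intervocalic voicing): /t/ is a voiceless stop between vowels /u/ and /i/, so it voices to [d]. /ziukpakdeivautid/ → ziukpakdeivaudid.
Rule 2 (intervocalic spirantization): /d/ is a stop between vowels /u/ and /i/, so it spirantizes to the fricative [z]. /ziukpakdeivaudid/ → ziukpakdeivauzid.
Rule 3 (stop-cluster e-epenthesis): /k/ and /p/ form a stop–stop cluster, so [e] is inserted between them. /k/ and /d/ form a stop–stop cluster, so [e] is inserted between them. /ziukpakdeivauzid/ → ziukepakedeivauzid.
Rule 4 (final devoicing): /d/ is a voiced obstruent in word-final position, so it devoices to [t]. /ziukepakedeivauzid/ → ziukepakedeivauzit.

ziukepakedeivauzit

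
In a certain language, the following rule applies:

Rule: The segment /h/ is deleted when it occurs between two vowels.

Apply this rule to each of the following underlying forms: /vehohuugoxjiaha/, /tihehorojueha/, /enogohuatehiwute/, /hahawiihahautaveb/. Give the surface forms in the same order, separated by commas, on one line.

veouugoxjiaa, tieorojuea, enogouateiwute, haawiiaautaveb

/vehohuugoxjiaha/: /h/ occurs between vowels /e/ and /o/, so it deletes. /h/ occurs between vowels /o/ and /u/, so it deletes. /h/ occurs between vowels /a/ and /a/, so it deletes. → [veouugoxjiaa].
/tihehorojueha/: /h/ occurs between vowels /i/ and /e/, so it deletes. /h/ occurs between vowels /e/ and /o/, so it deletes. /h/ occurs between vowels /e/ and /a/, so it deletes. → [tieorojuea].
/enogohuatehiwute/: /h/ occurs between vowels /o/ and /u/, so it deletes. /h/ occurs between vowels /e/ and /i/, so it deletes. → [enogouateiwute].
/hahawiihahautaveb/: /h/ occurs between vowels /a/ and /a/, so it deletes. /h/ occurs between vowels /i/ and /a/, so it deletes. /h/ occurs between vowels /a/ and /a/, so it deletes. → [haawiiaautaveb].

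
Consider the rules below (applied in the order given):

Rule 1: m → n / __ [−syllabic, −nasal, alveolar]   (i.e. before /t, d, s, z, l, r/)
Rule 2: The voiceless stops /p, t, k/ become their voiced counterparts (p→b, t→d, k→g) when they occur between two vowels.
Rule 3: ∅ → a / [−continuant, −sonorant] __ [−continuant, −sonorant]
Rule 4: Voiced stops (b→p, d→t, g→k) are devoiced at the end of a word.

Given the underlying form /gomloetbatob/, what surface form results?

Rule 1 (nasal place assimilation): /m/ precedes the alveolar consonant /l/, so it assimilates in place to [n]. /gomloetbatob/ → gonloetbatob.
Rule 2 (intervocalic voicing): /t/ is a voiceless stop between vowels /a/ and /o/, so it voices to [d]. /gonloetbatob/ → gonloetbadob.
Rule 3 (stop-cluster a-epenthesis): /t/ and /b/ form a stop–stop cluster, so [a] is inserted between them. /gonloetbadob/ → gonloetabadob.
Rule 4 (final devoicing): /b/ is a voiced stop in word-final position, so it devoices to [p]. /gonloetabadob/ → gonloetabadop.

gonloetabadop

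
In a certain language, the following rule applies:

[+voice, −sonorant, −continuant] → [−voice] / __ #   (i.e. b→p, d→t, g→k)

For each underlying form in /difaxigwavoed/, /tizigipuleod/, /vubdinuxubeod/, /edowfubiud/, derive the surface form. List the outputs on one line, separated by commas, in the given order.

/difaxigwavoed/: /d/ is a voiced stop in word-final position, so it devoices to [t]. → [difaxigwavoet].
/tizigipuleod/: /d/ is a voiced stop in word-final position, so it devoices to [t]. → [tizigipuleot].
/vubdinuxubeod/: /d/ is a voiced stop in word-final position, so it devoices to [t]. → [vubdinuxubeot].
/edowfubiud/: /d/ is a voiced stop in word-final position, so it devoices to [t]. → [edowfubiut].

difaxigwavoet, tizigipuleot, vubdinuxubeot, edowfubiut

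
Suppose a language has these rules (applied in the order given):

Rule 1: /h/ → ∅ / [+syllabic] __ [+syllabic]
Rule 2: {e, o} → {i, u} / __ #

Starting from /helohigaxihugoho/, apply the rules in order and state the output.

heloigaxiugou

Rule 1 (intervocalic h-deletion): /h/ occurs between vowels /o/ and /i/, so it deletes. /h/ occurs between vowels /i/ and /u/, so it deletes. /h/ occurs between vowels /o/ and /o/, so it deletes. /helohigaxihugoho/ → heloigaxiugoo.
Rule 2 (final vowel raising): /o/ is a mid vowel in word-final position, so it raises to [u]. /heloigaxiugoo/ → heloigaxiugou.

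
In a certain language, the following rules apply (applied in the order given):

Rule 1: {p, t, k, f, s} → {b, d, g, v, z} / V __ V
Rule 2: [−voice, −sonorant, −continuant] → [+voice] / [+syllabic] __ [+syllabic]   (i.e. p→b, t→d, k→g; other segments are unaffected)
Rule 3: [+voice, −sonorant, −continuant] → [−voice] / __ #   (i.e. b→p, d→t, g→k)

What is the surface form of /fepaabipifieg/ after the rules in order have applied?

Rule 1 (intervocalic voicing): /p/ is a voiceless obstruent between vowels /e/ and /a/, so it voices to [b]. /p/ is a voiceless obstruent between vowels /i/ and /i/, so it voices to [b]. /f/ is a voiceless obstruent between vowels /i/ and /i/, so it voices to [v]. /fepaabipifieg/ → febaabibivieg.
Rule 2 (intervocalic voicing): no segment meets the environment; /febaabibivieg/ is unchanged.
Rule 3 (final devoicing): /g/ is a voiced stop in word-final position, so it devoices to [k]. /febaabibivieg/ → febaabibiviek.

febaabibiviek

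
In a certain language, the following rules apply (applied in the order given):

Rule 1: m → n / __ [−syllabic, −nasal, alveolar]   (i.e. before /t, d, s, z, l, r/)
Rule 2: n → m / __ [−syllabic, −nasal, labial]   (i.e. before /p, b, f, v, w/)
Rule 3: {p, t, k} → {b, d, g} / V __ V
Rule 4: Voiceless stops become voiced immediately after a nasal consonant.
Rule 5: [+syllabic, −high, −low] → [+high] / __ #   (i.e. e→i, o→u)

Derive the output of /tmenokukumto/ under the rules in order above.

Rule 1 (nasal place assimilation): /m/ precedes the alveolar consonant /t/, so it assimilates in place to [n]. /tmenokukumto/ → tmenokukunto.
Rule 2 (nasal place assimilation): no segment meets the environment; /tmenokukunto/ is unchanged.
Rule 3 (intervocalic voicing): /k/ is a voiceless stop between vowels /o/ and /u/, so it voices to [g]. /k/ is a voiceless stop between vowels /u/ and /u/, so it voices to [g]. /tmenokukunto/ → tmenogugunto.
Rule 4 (post-nasal voicing): /t/ is a voiceless stop immediately after the nasal /n/, so it voices to [d]. /tmenogugunto/ → tmenogugundo.
Rule 5 (final vowel raising): /o/ is a mid vowel in word-final position, so it raises to [u]. /tmenogugundo/ → tmenogugundu.

tmenogugundu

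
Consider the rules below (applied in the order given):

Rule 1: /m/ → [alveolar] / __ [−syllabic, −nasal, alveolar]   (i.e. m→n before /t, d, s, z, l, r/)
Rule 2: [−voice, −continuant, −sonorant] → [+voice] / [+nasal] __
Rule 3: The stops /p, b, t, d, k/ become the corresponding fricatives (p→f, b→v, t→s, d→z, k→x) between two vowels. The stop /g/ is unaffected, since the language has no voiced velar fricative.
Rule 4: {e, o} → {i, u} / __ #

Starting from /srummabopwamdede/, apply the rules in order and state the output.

srummavopwandezi

Rule 1 (nasal place assimilation): /m/ precedes the alveolar consonant /d/, so it assimilates in place to [n]. /srummabopwamdede/ → srummabopwandede.
Rule 2 (post-nasal voicing): no segment meets the environment; /srummabopwandede/ is unchanged.
Rule 3 (intervocalic spirantization): /b/ is a stop between vowels /a/ and /o/, so it spirantizes to the fricative [v]. /d/ is a stop between vowels /e/ and /e/, so it spirantizes to the fricative [z]. /srummabopwandede/ → srummavopwandeze.
Rule 4 (final vowel raising): /e/ is a mid vowel in word-final position, so it raises to [i]. /srummavopwandeze/ → srummavopwandezi.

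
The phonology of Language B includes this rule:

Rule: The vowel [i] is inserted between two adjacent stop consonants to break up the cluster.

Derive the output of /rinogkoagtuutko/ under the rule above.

rinogikoagituutiko

/g/ and /k/ form a stop–stop cluster, so [i] is inserted between them.
/g/ and /t/ form a stop–stop cluster, so [i] is inserted between them.
/t/ and /k/ form a stop–stop cluster, so [i] is inserted between them.
Surface form: [rinogikoagituutiko].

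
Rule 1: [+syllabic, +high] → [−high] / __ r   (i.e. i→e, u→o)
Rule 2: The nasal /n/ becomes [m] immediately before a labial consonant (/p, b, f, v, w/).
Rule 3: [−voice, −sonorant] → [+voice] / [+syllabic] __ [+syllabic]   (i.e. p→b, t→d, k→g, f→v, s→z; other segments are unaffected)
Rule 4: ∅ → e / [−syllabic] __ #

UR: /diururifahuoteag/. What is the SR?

diororivahuodeage

Rule 1 (pre-rhotic lowering): /u/ is a high vowel immediately before /r/, so it lowers to [o]. /u/ is a high vowel immediately before /r/, so it lowers to [o]. /diururifahuoteag/ → diororifahuoteag.
Rule 2 (nasal place assimilation): no segment meets the environment; /diororifahuoteag/ is unchanged.
Rule 3 (intervocalic voicing): /f/ is a voiceless obstruent between vowels /i/ and /a/, so it voices to [v]. /t/ is a voiceless obstruent between vowels /o/ and /e/, so it voices to [d]. /diororifahuoteag/ → diororivahuodeag.
Rule 4 (final e-epenthesis): the form ends in the consonant /g/, so [e] is inserted word-finally. /diororivahuodeag/ → diororivahuodeage.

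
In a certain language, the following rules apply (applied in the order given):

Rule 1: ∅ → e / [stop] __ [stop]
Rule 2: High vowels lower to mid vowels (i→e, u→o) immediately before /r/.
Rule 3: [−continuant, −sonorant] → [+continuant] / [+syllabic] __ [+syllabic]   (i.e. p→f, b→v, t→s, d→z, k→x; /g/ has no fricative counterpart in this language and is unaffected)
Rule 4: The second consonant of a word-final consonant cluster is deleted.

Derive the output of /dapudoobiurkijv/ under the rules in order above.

dafuzooviorkij

Rule 1 (stop-cluster e-epenthesis): no segment meets the environment; /dapudoobiurkijv/ is unchanged.
Rule 2 (pre-rhotic lowering): /u/ is a high vowel immediately before /r/, so it lowers to [o]. /dapudoobiurkijv/ → dapudoobiorkijv.
Rule 3 (intervocalic spirantization): /p/ is a stop between vowels /a/ and /u/, so it spirantizes to the fricative [f]. /d/ is a stop between vowels /u/ and /o/, so it spirantizes to the fricative [z]. /b/ is a stop between vowels /o/ and /i/, so it spirantizes to the fricative [v]. /dapudoobiorkijv/ → dafuzooviorkijv.
Rule 4 (final cluster simplification): /v/ is the second consonant of a word-final cluster /jv/, so it deletes. /dafuzooviorkijv/ → dafuzooviorkij.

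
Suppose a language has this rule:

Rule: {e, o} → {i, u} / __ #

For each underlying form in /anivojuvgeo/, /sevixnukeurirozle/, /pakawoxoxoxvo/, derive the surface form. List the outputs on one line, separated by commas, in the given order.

/anivojuvgeo/: /o/ is a mid vowel in word-final position, so it raises to [u]. → [anivojuvgeu].
/sevixnukeurirozle/: /e/ is a mid vowel in word-final position, so it raises to [i]. → [sevixnukeurirozli].
/pakawoxoxoxvo/: /o/ is a mid vowel in word-final position, so it raises to [u]. → [pakawoxoxoxvu].

anivojuvgeu, sevixnukeurirozli, pakawoxoxoxvu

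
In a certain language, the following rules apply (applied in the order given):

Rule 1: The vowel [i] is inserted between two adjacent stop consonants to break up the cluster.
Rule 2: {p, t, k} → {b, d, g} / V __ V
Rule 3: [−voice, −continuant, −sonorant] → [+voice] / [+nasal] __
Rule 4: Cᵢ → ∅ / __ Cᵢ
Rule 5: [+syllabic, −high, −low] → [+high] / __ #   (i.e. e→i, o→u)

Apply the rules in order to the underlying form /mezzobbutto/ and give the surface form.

mezobibudidu

Rule 1 (stop-cluster i-epenthesis): /b/ and /b/ form a stop–stop cluster, so [i] is inserted between them. /t/ and /t/ form a stop–stop cluster, so [i] is inserted between them. /mezzobbutto/ → mezzobibutito.
Rule 2 (intervocalic voicing): /t/ is a voiceless stop between vowels /u/ and /i/, so it voices to [d]. /t/ is a voiceless stop between vowels /i/ and /o/, so it voices to [d]. /mezzobibutito/ → mezzobibudido.
Rule 3 (post-nasal voicing): no segment meets the environment; /mezzobibudido/ is unchanged.
Rule 4 (degemination): /zz/ is a geminate; the first /z/ deletes. /mezzobibudido/ → mezobibudido.
Rule 5 (final vowel raising): /o/ is a mid vowel in word-final position, so it raises to [u]. /mezobibudido/ → mezobibudidu.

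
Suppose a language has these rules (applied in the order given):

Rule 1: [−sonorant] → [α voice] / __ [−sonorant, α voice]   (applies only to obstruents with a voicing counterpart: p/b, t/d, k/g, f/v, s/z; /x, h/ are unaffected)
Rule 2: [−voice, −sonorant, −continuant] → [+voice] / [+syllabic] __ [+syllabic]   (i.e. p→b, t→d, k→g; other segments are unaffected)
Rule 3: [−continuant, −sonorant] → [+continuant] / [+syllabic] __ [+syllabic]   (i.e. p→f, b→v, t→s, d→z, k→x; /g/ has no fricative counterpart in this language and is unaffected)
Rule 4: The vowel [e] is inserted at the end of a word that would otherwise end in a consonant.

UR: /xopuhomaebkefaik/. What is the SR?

xovuhomaepkefaike

Rule 1 (regressive voicing assimilation): /b/ precedes the voiceless obstruent /k/, so it devoices to [p] by assimilation. /xopuhomaebkefaik/ → xopuhomaepkefaik.
Rule 2 (intervocalic voicing): /p/ is a voiceless stop between vowels /o/ and /u/, so it voices to [b]. /xopuhomaepkefaik/ → xobuhomaepkefaik.
Rule 3 (intervocalic spirantization): /b/ is a stop between vowels /o/ and /u/, so it spirantizes to the fricative [v]. /xobuhomaepkefaik/ → xovuhomaepkefaik.
Rule 4 (final e-epenthesis): the form ends in the consonant /k/, so [e] is inserted word-finally. /xovuhomaepkefaik/ → xovuhomaepkefaike.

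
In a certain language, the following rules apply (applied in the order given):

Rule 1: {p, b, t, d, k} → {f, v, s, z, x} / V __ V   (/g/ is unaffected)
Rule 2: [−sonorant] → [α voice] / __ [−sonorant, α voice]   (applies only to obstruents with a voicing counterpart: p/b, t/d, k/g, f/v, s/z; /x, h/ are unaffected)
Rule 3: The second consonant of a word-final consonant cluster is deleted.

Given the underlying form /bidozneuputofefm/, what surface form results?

Rule 1 (intervocalic spirantization): /d/ is a stop between vowels /i/ and /o/, so it spirantizes to the fricative [z]. /p/ is a stop between vowels /u/ and /u/, so it spirantizes to the fricative [f]. /t/ is a stop between vowels /u/ and /o/, so it spirantizes to the fricative [s]. /bidozneuputofefm/ → bizozneufusofefm.
Rule 2 (regressive voicing assimilation): no segment meets the environment; /bizozneufusofefm/ is unchanged.
Rule 3 (final cluster simplification): /m/ is the second consonant of a word-final cluster /fm/, so it deletes. /bizozneufusofefm/ → bizozneufusofef.

bizozneufusofef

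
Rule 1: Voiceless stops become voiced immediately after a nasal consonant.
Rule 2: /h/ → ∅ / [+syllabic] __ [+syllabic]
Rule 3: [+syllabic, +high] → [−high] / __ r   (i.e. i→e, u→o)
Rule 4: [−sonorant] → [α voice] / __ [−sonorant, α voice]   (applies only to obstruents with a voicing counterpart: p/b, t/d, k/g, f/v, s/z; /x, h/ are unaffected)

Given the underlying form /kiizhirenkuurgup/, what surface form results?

kiisherenguorgup

Rule 1 (post-nasal voicing): /k/ is a voiceless stop immediately after the nasal /n/, so it voices to [g]. /kiizhirenkuurgup/ → kiizhirenguurgup.
Rule 2 (intervocalic h-deletion): no segment meets the environment; /kiizhirenguurgup/ is unchanged.
Rule 3 (pre-rhotic lowering): /i/ is a high vowel immediately before /r/, so it lowers to [e]. /u/ is a high vowel immediately before /r/, so it lowers to [o]. /kiizhirenguurgup/ → kiizherenguorgup.
Rule 4 (regressive voicing assimilation): /z/ precedes the voiceless obstruent /h/, so it devoices to [s] by assimilation. /kiizherenguorgup/ → kiisherenguorgup.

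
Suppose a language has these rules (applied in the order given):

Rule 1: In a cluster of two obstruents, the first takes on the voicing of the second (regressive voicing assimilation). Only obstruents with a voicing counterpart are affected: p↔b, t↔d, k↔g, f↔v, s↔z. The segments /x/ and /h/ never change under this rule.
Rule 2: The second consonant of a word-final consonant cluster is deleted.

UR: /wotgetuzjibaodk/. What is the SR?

wodgetuzjibaot

Rule 1 (regressive voicing assimilation): /t/ precedes the voiced obstruent /g/, so it voices to [d] by assimilation. /d/ precedes the voiceless obstruent /k/, so it devoices to [t] by assimilation. /wotgetuzjibaodk/ → wodgetuzjibaotk.
Rule 2 (final cluster simplification): /k/ is the second consonant of a word-final cluster /tk/, so it deletes. /wodgetuzjibaotk/ → wodgetuzjibaot.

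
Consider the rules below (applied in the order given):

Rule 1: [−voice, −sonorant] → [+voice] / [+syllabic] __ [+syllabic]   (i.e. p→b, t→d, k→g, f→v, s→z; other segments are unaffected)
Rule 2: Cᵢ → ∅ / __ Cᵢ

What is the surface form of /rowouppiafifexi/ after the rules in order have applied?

rowoupiavivexi

Rule 1 (intervocalic voicing): /f/ is a voiceless obstruent between vowels /a/ and /i/, so it voices to [v]. /f/ is a voiceless obstruent between vowels /i/ and /e/, so it voices to [v]. /rowouppiafifexi/ → rowouppiavivexi.
Rule 2 (degemination): /pp/ is a geminate; the first /p/ deletes. /rowouppiavivexi/ → rowoupiavivexi.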